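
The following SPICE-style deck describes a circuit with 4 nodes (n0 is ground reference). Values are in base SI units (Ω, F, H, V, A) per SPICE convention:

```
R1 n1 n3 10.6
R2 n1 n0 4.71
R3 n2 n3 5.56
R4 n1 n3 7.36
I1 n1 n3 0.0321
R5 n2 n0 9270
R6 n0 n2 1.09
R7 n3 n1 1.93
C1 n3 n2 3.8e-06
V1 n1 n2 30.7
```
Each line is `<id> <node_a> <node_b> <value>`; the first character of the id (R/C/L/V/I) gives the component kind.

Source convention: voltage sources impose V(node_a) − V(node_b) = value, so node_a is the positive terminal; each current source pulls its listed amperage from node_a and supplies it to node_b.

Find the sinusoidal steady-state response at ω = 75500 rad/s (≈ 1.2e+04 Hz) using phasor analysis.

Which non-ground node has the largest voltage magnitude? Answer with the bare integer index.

1

Element admittances at ω=75500 rad/s:
  Y(R1) = 0.09434+0.000j S between n1,n3
  Y(R2) = 0.2123+0.000j S between n1,n0
  Y(R3) = 0.1799+0.000j S between n2,n3
  Y(R4) = 0.1359+0.000j S between n1,n3
  I1: injects 0.0321 A into n3 (from n1)
  Y(R5) = 0.0001079+0.000j S between n2,n0
  Y(R6) = 0.9174+0.000j S between n0,n2
  Y(R7) = 0.5181+0.000j S between n3,n1
  Y(C1) = 0.000+0.2869j S between n3,n2
  V1: constraint V(n1)−V(n2) = 30.7
Assemble and solve the 4×4 MNA system:
  V(n1)=24.93+0.000j  V(n2)=-5.769+0.000j  V(n3)=16.86-6.993j
  i(V1)=-11.37-5.233j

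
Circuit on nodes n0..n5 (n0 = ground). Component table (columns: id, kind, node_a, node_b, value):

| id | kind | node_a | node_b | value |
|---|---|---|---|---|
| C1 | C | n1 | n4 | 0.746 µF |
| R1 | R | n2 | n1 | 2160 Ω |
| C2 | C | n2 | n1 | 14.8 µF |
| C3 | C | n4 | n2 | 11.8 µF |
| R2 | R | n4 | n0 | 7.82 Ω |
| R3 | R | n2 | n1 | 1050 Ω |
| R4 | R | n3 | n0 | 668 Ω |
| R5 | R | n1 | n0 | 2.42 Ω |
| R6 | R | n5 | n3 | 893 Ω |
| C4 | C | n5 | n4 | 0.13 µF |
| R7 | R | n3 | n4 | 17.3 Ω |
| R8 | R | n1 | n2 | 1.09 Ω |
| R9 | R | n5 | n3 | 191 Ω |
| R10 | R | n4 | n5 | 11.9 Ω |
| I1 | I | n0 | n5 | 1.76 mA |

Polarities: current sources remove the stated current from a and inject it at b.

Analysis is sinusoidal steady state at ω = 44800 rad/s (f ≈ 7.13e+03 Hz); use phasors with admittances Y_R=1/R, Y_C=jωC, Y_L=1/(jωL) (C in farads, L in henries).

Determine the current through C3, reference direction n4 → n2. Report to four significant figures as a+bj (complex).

MNA unknowns: 5 node voltages V₁..V_5
C1: Y=0.000+0.03342j on G[1,4]
R1: Y=0.0004630+0.000j on G[2,1]
C2: Y=0.000+0.6630j on G[2,1]
C3: Y=0.000+0.5286j on G[4,2]
R2: Y=0.1279+0.000j on G[4,0]
R3: Y=0.0009524+0.000j on G[2,1]
R4: Y=0.001497+0.000j on G[3,0]
R5: Y=0.4132+0.000j on G[1,0]
R6: Y=0.001120+0.000j on G[5,3]
C4: Y=0.000+0.005824j on G[5,4]
R7: Y=0.05780+0.000j on G[3,4]
R8: Y=0.9174+0.000j on G[1,2]
R9: Y=0.005236+0.000j on G[5,3]
R10: Y=0.08403+0.000j on G[4,5]
I1: z[0]−=0.00176, z[5]+=0.00176
solve → V1=0.002927+0.0006101j, V2=0.003839+0.0001787j, V3=0.006026-0.002026j, V4=0.004234-0.001948j, V5=0.02375-0.003211j

0.001124+0.0002084j A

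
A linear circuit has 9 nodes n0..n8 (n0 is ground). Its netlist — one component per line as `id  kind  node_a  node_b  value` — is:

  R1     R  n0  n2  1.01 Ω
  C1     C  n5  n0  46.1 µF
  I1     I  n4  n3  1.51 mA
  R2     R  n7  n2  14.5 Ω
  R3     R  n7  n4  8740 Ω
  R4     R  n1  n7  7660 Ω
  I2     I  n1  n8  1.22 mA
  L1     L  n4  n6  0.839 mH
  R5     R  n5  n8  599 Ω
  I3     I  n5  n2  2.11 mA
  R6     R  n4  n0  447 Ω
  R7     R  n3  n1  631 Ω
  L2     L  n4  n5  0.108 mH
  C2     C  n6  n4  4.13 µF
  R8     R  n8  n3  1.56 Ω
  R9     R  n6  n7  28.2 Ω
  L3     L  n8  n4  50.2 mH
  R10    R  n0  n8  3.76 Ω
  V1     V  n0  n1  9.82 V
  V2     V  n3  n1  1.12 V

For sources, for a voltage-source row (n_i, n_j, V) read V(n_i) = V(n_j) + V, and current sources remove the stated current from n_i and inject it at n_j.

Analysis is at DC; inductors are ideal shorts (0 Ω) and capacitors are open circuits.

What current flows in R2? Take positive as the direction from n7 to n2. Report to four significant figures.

Element admittances at DC:
  Y(R1) = 0.9901 S between n0,n2
  Y(C1) = 0.000 S between n5,n0
  I1: injects 0.00151 A into n3 (from n4)
  Y(R2) = 0.06897 S between n7,n2
  Y(R3) = 0.0001144 S between n7,n4
  Y(R4) = 0.0001305 S between n1,n7
  I2: injects 0.00122 A into n8 (from n1)
  L1: short n4↔n6 (DC inductor)
  Y(R5) = 0.001669 S between n5,n8
  I3: injects 0.00211 A into n2 (from n5)
  Y(R6) = 0.002237 S between n4,n0
  Y(R7) = 0.001585 S between n3,n1
  L2: short n4↔n5 (DC inductor)
  Y(C2) = 0.000 S between n6,n4
  Y(R8) = 0.6410 S between n8,n3
  Y(R9) = 0.03546 S between n6,n7
  L3: short n8↔n4 (DC inductor)
  Y(R10) = 0.2660 S between n0,n8
  V1: constraint V(n0)−V(n1) = 9.82
  V2: constraint V(n3)−V(n1) = 1.12
Assemble and solve the 13×13 MNA system:
  V(n1)=-9.820  V(n2)=-0.1372  V(n3)=-8.700  V(n4)=-5.986  V(n5)=-5.986  V(n6)=-5.986  V(n7)=-2.137  V(n8)=-5.986
  i(L1)=-0.1365  i(L2)=0.002110  i(L3)=-0.1467  i(V1)=-1.741  i(V2)=1.740

-0.1379 A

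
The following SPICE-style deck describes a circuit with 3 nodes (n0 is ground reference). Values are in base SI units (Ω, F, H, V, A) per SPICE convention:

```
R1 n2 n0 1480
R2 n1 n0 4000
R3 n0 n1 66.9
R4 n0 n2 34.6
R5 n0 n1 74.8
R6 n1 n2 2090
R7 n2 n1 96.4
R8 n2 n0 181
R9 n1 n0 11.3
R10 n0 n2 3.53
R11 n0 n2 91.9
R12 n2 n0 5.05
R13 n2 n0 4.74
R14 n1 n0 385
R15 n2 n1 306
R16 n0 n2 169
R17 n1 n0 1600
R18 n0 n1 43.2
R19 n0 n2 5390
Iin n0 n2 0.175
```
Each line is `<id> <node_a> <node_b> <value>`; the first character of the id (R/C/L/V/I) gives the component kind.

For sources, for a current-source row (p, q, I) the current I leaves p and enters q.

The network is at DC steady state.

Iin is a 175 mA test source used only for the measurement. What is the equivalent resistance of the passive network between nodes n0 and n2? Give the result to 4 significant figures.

Apply KCL at each of the 2 non-ground nodes and solve the resulting linear system.
Node n1: branches {R2, R3, R5, R6, R7, R9, R14, R15, R17, R18} → V_1 = 0.02071
Node n2: branches {R1, R4, R6, R7, R8, R10, R11, R12, R13, R15, R16, R19, Iin} → V_2 = 0.2311

R_eq = 1.321 Ω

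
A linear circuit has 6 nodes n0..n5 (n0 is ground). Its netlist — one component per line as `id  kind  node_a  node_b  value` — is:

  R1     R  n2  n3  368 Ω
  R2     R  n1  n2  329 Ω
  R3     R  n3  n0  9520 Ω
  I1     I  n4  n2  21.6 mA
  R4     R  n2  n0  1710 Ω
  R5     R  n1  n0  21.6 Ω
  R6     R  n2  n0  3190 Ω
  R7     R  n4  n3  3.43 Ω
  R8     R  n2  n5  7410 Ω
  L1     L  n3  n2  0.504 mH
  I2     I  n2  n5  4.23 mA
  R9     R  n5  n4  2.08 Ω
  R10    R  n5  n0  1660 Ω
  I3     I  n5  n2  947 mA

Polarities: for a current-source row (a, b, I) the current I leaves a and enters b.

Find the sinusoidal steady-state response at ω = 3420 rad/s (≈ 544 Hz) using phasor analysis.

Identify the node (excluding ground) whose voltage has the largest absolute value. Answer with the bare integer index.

5

Apply KCL at each of the 5 non-ground nodes and solve the resulting linear system.
Node n1: branches {R2, R5} → V_1 = 0.04380+0.01615j
Node n2: branches {R1, R2, I1, R4, R6, R8, L1, I2, I3} → V_2 = 0.7110+0.2621j
Node n3: branches {R1, R3, R7, L1} → V_3 = 0.7011-1.394j
Node n4: branches {I1, R7, R9} → V_4 = -2.595-1.391j
Node n5: branches {R8, I2, R9, R10, I3} → V_5 = -4.549-1.388j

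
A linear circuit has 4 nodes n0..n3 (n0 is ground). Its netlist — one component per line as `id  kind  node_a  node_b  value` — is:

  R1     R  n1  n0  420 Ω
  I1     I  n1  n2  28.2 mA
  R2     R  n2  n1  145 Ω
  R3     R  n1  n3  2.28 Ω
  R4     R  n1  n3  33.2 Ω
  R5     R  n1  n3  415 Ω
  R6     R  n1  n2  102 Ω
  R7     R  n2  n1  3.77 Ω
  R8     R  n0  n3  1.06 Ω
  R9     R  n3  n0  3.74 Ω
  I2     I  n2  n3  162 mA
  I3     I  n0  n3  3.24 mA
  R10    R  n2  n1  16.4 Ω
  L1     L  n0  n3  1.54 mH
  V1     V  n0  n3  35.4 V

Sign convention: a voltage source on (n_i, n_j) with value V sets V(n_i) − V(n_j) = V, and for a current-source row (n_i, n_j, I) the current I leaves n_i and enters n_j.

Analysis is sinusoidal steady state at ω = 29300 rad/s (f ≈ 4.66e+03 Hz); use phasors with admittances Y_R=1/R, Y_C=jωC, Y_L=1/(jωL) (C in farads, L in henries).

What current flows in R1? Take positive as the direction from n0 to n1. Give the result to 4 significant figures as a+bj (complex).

Apply KCL at each of the 3 non-ground nodes and solve the resulting linear system.
Node n1: branches {R1, I1, R2, R3, R4, R5, R6, R7, R10} → V_1 = -35.56+0.000j
Node n2: branches {I1, R2, R6, R7, I2, R10} → V_2 = -35.95+0.000j
Node n3: branches {R3, R4, R5, R8, R9, I2, I3, L1, V1} → V_3 = -35.40+0.000j
Source currents: i(V1)=-42.95+0.7845j

0.08468+0.000j A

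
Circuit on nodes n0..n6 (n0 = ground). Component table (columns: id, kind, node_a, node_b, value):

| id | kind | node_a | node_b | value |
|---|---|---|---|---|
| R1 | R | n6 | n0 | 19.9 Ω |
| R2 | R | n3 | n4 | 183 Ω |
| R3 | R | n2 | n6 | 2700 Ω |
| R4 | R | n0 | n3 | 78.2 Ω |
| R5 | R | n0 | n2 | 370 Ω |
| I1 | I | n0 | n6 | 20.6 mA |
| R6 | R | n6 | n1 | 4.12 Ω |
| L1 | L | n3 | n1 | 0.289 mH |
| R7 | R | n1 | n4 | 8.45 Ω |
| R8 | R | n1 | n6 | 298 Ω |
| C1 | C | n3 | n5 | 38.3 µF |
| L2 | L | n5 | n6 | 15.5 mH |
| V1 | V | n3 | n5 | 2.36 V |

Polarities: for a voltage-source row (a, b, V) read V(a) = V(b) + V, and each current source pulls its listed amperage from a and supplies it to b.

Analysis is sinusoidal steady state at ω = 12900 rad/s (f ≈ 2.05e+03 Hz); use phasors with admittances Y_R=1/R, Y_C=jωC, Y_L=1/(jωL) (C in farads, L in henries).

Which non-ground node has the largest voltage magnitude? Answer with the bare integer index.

5

MNA unknowns: 6 node voltages V₁..V_6 plus 1 source current (V1)
R1: Y=0.05025+0.000j on G[6,0]
R2: Y=0.005464+0.000j on G[3,4]
R3: Y=0.0003704+0.000j on G[2,6]
R4: Y=0.01279+0.000j on G[0,3]
R5: Y=0.002703+0.000j on G[0,2]
I1: z[0]−=0.0206, z[6]+=0.0206
R6: Y=0.2427+0.000j on G[6,1]
L1: Y=0.000-0.2682j on G[3,1]
R7: Y=0.1183+0.000j on G[1,4]
R8: Y=0.003356+0.000j on G[1,6]
C1: Y=0.000+0.4941j on G[3,5]
L2: Y=0.000-0.005001j on G[5,6]
V1: row V3−V5=2.36, i_V1 at 3,5
solve → V1=0.3035-0.03263j, V2=0.03859+0.001484j, V3=0.3445-0.04871j, V4=0.3054-0.03334j, V5=-2.016-0.04871j, V6=0.3202+0.01231j
aux → i_V1=-0.0003052-1.154j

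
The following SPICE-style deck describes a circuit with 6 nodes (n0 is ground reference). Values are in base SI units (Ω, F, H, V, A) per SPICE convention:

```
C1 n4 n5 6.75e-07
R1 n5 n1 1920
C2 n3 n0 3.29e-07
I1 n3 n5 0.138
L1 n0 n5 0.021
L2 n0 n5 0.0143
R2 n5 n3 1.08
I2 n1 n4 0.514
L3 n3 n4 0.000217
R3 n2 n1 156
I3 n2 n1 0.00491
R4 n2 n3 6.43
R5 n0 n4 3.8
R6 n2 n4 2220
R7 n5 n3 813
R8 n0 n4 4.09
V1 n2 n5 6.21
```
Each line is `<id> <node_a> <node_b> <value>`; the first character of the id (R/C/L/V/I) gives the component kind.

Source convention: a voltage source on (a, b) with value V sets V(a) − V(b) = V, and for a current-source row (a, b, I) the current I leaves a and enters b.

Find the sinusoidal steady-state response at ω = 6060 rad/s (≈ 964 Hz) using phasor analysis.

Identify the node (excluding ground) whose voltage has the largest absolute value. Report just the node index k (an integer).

Element admittances at ω=6060 rad/s:
  Y(C1) = 0.000+0.004091j S between n4,n5
  Y(R1) = 0.0005208+0.000j S between n5,n1
  Y(C2) = 0.000+0.001994j S between n3,n0
  I1: injects 0.138 A into n5 (from n3)
  Y(L1) = 0.000-0.007858j S between n0,n5
  Y(L2) = 0.000-0.01154j S between n0,n5
  Y(R2) = 0.9259+0.000j S between n5,n3
  I2: injects 0.514 A into n4 (from n1)
  Y(L3) = 0.000-0.7604j S between n3,n4
  Y(R3) = 0.006410+0.000j S between n2,n1
  I3: injects 0.00491 A into n1 (from n2)
  Y(R4) = 0.1555+0.000j S between n2,n3
  Y(R5) = 0.2632+0.000j S between n0,n4
  Y(R6) = 0.0004505+0.000j S between n2,n4
  Y(R7) = 0.001230+0.000j S between n5,n3
  Y(R8) = 0.2445+0.000j S between n0,n4
  V1: constraint V(n2)−V(n5) = 6.21
Assemble and solve the 6×6 MNA system:
  V(n1)=-68.89-0.7276j  V(n2)=5.027-0.7276j  V(n3)=0.04840-0.7112j  V(n4)=0.02501-0.04538j  V(n5)=-1.183-0.7276j
  i(V1)=-1.255+0.002849j

1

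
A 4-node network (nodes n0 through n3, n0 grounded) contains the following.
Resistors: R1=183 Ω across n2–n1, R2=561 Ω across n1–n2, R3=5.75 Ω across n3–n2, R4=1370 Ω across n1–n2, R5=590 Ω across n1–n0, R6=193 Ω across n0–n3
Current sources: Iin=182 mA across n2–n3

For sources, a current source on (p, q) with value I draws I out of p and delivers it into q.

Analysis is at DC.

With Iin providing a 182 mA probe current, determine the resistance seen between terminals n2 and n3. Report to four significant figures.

R_eq = 5.714 Ω

Element admittances at DC:
  Y(R1) = 0.005464 S between n2,n1
  Y(R2) = 0.001783 S between n1,n2
  Y(R3) = 0.1739 S between n3,n2
  Y(R4) = 0.0007299 S between n1,n2
  Y(R5) = 0.001695 S between n1,n0
  Y(R6) = 0.005181 S between n0,n3
  Iin: injects 0.182 A into n3 (from n2)
Assemble and solve the 3×3 MNA system:
  V(n1)=-0.6754  V(n2)=-0.8190  V(n3)=0.2210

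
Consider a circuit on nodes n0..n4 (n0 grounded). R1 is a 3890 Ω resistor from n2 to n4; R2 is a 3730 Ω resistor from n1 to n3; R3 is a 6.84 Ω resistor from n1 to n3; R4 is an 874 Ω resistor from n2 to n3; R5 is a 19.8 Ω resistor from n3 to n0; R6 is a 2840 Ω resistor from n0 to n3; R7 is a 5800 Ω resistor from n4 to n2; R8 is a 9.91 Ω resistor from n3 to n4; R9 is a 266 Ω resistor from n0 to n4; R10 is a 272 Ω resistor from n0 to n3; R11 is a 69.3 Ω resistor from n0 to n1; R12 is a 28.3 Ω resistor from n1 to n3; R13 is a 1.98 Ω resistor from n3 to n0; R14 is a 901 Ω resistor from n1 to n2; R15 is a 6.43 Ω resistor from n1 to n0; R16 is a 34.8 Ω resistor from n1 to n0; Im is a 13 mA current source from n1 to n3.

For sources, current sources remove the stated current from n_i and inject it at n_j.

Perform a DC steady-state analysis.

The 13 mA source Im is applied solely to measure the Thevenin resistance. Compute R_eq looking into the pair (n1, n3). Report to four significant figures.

Apply KCL at each of the 4 non-ground nodes and solve the resulting linear system.
Node n1: branches {R2, R3, R11, R12, R14, R15, R16, Im} → V_1 = -0.02918
Node n2: branches {R1, R4, R7, R14} → V_2 = -0.006101
Node n3: branches {R2, R3, R4, R5, R6, R8, R10, R12, R13, Im} → V_3 = 0.01029
Node n4: branches {R1, R7, R8, R9} → V_4 = 0.009859

R_eq = 3.037 Ω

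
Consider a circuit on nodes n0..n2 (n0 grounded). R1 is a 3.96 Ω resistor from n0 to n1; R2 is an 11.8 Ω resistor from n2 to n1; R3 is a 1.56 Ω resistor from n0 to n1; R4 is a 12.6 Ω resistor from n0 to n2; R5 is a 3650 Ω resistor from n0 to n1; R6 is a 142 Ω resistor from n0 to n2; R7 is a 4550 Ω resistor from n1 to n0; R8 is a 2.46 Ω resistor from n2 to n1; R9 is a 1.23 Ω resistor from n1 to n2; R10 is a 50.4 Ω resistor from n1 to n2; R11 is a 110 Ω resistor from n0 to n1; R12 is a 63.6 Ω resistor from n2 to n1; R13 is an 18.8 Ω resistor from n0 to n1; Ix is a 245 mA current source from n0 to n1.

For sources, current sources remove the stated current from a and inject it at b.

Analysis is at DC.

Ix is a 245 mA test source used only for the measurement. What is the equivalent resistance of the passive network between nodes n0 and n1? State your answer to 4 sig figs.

R_eq = 0.9639 Ω

Apply KCL at each of the 2 non-ground nodes and solve the resulting linear system.
Node n1: branches {R1, R2, R3, R5, R7, R8, R9, R10, R11, R12, R13, Ix} → V_1 = 0.2361
Node n2: branches {R2, R4, R6, R8, R9, R10, R12} → V_2 = 0.2218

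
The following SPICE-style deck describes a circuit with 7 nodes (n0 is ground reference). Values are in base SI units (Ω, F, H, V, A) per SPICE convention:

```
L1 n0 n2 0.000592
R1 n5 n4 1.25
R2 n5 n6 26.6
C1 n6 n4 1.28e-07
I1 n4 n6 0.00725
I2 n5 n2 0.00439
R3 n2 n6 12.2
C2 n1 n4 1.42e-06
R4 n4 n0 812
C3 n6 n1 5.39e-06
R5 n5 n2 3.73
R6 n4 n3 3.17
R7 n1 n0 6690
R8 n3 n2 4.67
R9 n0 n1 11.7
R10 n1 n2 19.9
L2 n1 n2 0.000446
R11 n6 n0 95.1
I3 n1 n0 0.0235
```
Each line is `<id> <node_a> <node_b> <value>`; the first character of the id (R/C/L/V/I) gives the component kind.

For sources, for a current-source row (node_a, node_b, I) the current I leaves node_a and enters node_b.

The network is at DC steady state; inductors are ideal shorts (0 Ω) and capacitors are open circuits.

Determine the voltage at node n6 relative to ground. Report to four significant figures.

0.04965 V

Element admittances at DC:
  L1: short n0↔n2 (DC inductor)
  Y(R1) = 0.8000 S between n5,n4
  Y(R2) = 0.03759 S between n5,n6
  Y(C1) = 0.000 S between n6,n4
  I1: injects 0.00725 A into n6 (from n4)
  I2: injects 0.00439 A into n2 (from n5)
  Y(R3) = 0.08197 S between n2,n6
  Y(C2) = 0.000 S between n1,n4
  Y(R4) = 0.001232 S between n4,n0
  Y(C3) = 0.000 S between n6,n1
  Y(R5) = 0.2681 S between n5,n2
  Y(R6) = 0.3155 S between n4,n3
  Y(R7) = 0.0001495 S between n1,n0
  Y(R8) = 0.2141 S between n3,n2
  Y(R9) = 0.08547 S between n0,n1
  Y(R10) = 0.05025 S between n1,n2
  L2: short n1↔n2 (DC inductor)
  Y(R11) = 0.01052 S between n6,n0
  I3: injects 0.0235 A into n0 (from n1)
Assemble and solve the 8×8 MNA system:
  V(n1)=0.000  V(n2)=0.000  V(n3)=-0.01545  V(n4)=-0.02593  V(n5)=-0.02105  V(n6)=0.04965
  i(L1)=0.02399  i(L2)=-0.02350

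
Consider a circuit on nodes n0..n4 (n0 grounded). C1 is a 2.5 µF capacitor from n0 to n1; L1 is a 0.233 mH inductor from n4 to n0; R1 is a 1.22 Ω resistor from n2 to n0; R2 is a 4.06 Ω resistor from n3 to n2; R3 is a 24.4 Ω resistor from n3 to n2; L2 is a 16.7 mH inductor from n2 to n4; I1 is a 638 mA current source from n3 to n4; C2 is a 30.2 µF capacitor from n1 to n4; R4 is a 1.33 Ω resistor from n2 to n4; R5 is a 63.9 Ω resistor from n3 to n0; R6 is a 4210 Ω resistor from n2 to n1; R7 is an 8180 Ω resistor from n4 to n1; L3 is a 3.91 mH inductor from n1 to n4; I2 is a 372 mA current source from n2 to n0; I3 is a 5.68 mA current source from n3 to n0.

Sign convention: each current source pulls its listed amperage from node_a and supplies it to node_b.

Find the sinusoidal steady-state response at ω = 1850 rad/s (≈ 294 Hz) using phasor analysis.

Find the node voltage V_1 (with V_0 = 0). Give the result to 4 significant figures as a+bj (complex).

0.008482+0.07513j V

Element admittances at ω=1850 rad/s:
  Y(C1) = 0.000+0.004625j S between n0,n1
  Y(L1) = 0.000-2.320j S between n4,n0
  Y(R1) = 0.8197+0.000j S between n2,n0
  Y(R2) = 0.2463+0.000j S between n3,n2
  Y(R3) = 0.04098+0.000j S between n3,n2
  Y(L2) = 0.000-0.03237j S between n2,n4
  I1: injects 0.638 A into n4 (from n3)
  Y(C2) = 0.000+0.05587j S between n1,n4
  Y(R4) = 0.7519+0.000j S between n2,n4
  Y(R5) = 0.01565+0.000j S between n3,n0
  Y(R6) = 0.0002375+0.000j S between n2,n1
  Y(R7) = 0.0001222+0.000j S between n4,n1
  Y(L3) = 0.000-0.1382j S between n1,n4
  I2: injects 0.372 A into n0 (from n2)
  I3: injects 0.00568 A into n0 (from n3)
Assemble and solve the 4×4 MNA system:
  V(n1)=0.008482+0.07513j  V(n2)=-0.6144+0.02177j  V(n3)=-2.707+0.02065j  V(n4)=0.007848+0.07271j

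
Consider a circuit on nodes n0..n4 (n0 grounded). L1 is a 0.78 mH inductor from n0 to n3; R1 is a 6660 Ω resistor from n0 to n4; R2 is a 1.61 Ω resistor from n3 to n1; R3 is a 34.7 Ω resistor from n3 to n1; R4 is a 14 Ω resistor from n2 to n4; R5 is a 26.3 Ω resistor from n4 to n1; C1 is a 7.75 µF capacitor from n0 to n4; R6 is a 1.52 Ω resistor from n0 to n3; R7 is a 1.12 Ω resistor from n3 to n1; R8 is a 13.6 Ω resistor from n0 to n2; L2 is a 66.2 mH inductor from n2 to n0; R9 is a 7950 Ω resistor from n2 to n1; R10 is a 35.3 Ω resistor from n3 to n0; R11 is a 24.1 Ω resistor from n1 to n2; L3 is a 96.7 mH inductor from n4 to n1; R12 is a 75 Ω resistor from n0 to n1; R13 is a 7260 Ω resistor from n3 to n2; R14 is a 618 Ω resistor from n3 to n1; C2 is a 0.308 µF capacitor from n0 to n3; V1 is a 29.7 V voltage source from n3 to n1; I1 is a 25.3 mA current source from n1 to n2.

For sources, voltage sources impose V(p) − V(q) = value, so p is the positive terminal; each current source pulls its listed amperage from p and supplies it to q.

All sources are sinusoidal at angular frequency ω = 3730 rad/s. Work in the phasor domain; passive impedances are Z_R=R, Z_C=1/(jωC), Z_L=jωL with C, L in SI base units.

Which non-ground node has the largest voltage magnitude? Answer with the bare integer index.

MNA unknowns: 4 node voltages V₁..V_4 plus 1 source current (V1)
L1: Y=0.000-0.3437j on G[0,3]
R1: Y=0.0001502+0.000j on G[0,4]
R2: Y=0.6211+0.000j on G[3,1]
R3: Y=0.02882+0.000j on G[3,1]
R4: Y=0.07143+0.000j on G[2,4]
R5: Y=0.03802+0.000j on G[4,1]
C1: Y=0.000+0.02891j on G[0,4]
R6: Y=0.6579+0.000j on G[0,3]
R7: Y=0.8929+0.000j on G[3,1]
R8: Y=0.07353+0.000j on G[0,2]
L2: Y=0.000-0.004050j on G[2,0]
R9: Y=0.0001258+0.000j on G[2,1]
R10: Y=0.02833+0.000j on G[3,0]
R11: Y=0.04149+0.000j on G[1,2]
L3: Y=0.000-0.002772j on G[4,1]
R12: Y=0.01333+0.000j on G[0,1]
R13: Y=0.0001377+0.000j on G[3,2]
R14: Y=0.001618+0.000j on G[3,1]
C2: Y=0.000+0.001149j on G[0,3]
V1: row V3−V1=29.7, i_V1 at 3,1
I1: z[1]−=0.0253, z[2]+=0.0253
solve → V1=-28.11+1.111j, V2=-12.39+2.504j, V3=1.586+1.111j, V4=-16.23+6.598j
aux → i_V1=-47.34-0.2188j

1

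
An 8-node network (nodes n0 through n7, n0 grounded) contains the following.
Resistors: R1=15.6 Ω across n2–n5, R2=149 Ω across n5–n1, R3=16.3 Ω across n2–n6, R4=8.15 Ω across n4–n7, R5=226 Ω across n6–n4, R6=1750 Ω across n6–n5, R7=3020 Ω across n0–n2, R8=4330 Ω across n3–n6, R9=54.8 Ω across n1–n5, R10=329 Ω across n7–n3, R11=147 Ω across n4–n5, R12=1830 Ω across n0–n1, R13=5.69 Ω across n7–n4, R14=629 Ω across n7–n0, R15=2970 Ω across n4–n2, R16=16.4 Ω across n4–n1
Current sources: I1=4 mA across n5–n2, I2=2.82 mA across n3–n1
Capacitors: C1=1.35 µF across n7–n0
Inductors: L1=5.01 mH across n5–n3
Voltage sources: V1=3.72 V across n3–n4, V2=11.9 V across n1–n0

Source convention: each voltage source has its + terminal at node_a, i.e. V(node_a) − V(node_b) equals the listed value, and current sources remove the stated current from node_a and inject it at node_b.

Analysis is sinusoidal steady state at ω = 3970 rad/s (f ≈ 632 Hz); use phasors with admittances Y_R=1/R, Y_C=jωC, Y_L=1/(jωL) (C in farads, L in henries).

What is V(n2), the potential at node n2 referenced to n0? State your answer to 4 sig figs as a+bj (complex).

MNA unknowns: 7 node voltages V₁..V_7 plus 2 source currents (V1, V2)
R1: Y=0.06410+0.000j on G[2,5]
R2: Y=0.006711+0.000j on G[5,1]
R3: Y=0.06135+0.000j on G[2,6]
R4: Y=0.1227+0.000j on G[4,7]
R5: Y=0.004425+0.000j on G[6,4]
R6: Y=0.0005714+0.000j on G[6,5]
R7: Y=0.0003311+0.000j on G[0,2]
R8: Y=0.0002309+0.000j on G[3,6]
I1: z[5]−=0.004, z[2]+=0.004
I2: z[3]−=0.00282, z[1]+=0.00282
R9: Y=0.01825+0.000j on G[1,5]
C1: Y=0.000+0.005359j on G[7,0]
R10: Y=0.003040+0.000j on G[7,3]
L1: Y=0.000-0.05028j on G[5,3]
R11: Y=0.006803+0.000j on G[4,5]
R12: Y=0.0005464+0.000j on G[0,1]
R13: Y=0.1757+0.000j on G[7,4]
R14: Y=0.001590+0.000j on G[7,0]
R15: Y=0.0003367+0.000j on G[4,2]
R16: Y=0.06098+0.000j on G[4,1]
V1: row V3−V4=3.72, i_V1 at 3,4
V2: row V1−V0=11.9, i_V2 at 1,0
solve → V1=11.90+0.000j, V2=13.25-1.552j, V3=14.56-0.2539j, V4=10.84-0.2539j, V5=13.42-1.652j, V6=13.10-1.462j, V7=10.81-0.4438j
aux → i_V1=-0.08486+0.05648j, i_V2=-0.03046-0.05673j

13.25-1.552j V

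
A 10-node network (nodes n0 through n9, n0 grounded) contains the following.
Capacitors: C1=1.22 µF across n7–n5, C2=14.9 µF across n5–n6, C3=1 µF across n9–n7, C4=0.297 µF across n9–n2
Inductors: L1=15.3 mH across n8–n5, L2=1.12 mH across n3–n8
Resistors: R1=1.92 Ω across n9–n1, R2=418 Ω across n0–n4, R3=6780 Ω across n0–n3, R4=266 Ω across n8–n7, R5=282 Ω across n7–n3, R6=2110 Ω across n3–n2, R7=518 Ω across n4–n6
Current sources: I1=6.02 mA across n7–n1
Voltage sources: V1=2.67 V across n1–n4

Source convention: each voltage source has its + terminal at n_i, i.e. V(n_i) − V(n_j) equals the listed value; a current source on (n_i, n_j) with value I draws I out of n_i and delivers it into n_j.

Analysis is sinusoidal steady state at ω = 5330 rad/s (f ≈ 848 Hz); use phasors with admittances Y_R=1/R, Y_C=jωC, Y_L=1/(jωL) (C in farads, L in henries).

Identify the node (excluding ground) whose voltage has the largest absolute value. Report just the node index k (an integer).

2

Element admittances at ω=5330 rad/s:
  Y(C1) = 0.000+0.006503j S between n7,n5
  Y(C2) = 0.000+0.07942j S between n5,n6
  Y(L1) = 0.000-0.01226j S between n8,n5
  Y(C3) = 0.000+0.005330j S between n9,n7
  Y(R1) = 0.5208+0.000j S between n9,n1
  Y(R2) = 0.002392+0.000j S between n0,n4
  Y(R3) = 0.0001475+0.000j S between n0,n3
  Y(R4) = 0.003759+0.000j S between n8,n7
  Y(R5) = 0.003546+0.000j S between n7,n3
  Y(C4) = 0.000+0.001583j S between n9,n2
  Y(R6) = 0.0004739+0.000j S between n3,n2
  I1: injects 0.00602 A into n1 (from n7)
  Y(R7) = 0.001931+0.000j S between n4,n6
  Y(L2) = 0.000-0.1675j S between n3,n8
  V1: constraint V(n1)−V(n4) = 2.67
Assemble and solve the 10×10 MNA system:
  V(n1)=2.581-0.09519j  V(n2)=2.924+0.3442j  V(n3)=1.438+1.544j  V(n4)=-0.08865-0.09519j  V(n5)=1.301+1.191j  V(n6)=1.269+1.224j  V(n7)=1.937+1.428j  V(n8)=1.431+1.531j  V(n9)=2.564-0.1005j
  i(V1)=-0.002833-0.002774j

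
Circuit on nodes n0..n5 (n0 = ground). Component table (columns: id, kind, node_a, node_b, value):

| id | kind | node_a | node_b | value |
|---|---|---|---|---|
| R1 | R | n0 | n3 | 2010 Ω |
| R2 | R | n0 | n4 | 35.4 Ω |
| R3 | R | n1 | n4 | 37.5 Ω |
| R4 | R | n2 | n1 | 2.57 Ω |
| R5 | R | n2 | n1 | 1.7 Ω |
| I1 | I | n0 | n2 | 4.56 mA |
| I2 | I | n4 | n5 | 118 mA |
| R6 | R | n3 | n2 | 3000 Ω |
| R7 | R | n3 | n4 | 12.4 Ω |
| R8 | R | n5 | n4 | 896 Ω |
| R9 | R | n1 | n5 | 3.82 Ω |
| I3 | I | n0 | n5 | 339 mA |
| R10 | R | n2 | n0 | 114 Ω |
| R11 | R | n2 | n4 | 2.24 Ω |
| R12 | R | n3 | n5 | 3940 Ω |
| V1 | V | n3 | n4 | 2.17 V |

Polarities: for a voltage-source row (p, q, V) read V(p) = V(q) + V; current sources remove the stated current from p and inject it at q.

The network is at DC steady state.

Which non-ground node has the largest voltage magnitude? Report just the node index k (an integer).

5

Apply KCL at each of the 5 non-ground nodes and solve the resulting linear system.
Node n1: branches {R3, R4, R5, R9} → V_1 = 10.15
Node n2: branches {R4, R5, I1, R6, R10, R11} → V_2 = 9.714
Node n3: branches {R1, R6, R7, R12, V1} → V_3 = 11.12
Node n4: branches {R2, R3, I2, R7, R8, R11, V1} → V_4 = 8.950
Node n5: branches {I2, R8, R9, I3, R12} → V_5 = 11.88
Source currents: i(V1)=-0.1808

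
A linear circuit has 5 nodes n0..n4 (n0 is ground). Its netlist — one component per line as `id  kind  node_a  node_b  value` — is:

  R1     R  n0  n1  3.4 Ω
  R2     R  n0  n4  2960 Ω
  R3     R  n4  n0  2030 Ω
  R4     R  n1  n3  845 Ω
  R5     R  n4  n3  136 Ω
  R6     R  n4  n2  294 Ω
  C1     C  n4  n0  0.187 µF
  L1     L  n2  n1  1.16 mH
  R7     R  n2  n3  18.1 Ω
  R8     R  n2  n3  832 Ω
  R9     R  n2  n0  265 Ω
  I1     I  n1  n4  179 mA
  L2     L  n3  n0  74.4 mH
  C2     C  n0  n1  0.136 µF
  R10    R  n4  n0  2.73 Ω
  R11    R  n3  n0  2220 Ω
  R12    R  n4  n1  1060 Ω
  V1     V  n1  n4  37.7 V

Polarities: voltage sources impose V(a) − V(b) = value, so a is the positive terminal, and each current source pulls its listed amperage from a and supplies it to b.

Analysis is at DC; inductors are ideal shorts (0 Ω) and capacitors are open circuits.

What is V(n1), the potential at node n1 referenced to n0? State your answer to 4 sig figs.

Element admittances at DC:
  Y(R1) = 0.2941 S between n0,n1
  Y(R2) = 0.0003378 S between n0,n4
  Y(R3) = 0.0004926 S between n4,n0
  Y(R4) = 0.001183 S between n1,n3
  Y(R5) = 0.007353 S between n4,n3
  Y(R6) = 0.003401 S between n4,n2
  Y(C1) = 0.000 S between n4,n0
  L1: short n2↔n1 (DC inductor)
  Y(R7) = 0.05525 S between n2,n3
  Y(R8) = 0.001202 S between n2,n3
  Y(R9) = 0.003774 S between n2,n0
  I1: injects 0.179 A into n4 (from n1)
  L2: short n3↔n0 (DC inductor)
  Y(C2) = 0.000 S between n0,n1
  Y(R10) = 0.3663 S between n4,n0
  Y(R11) = 0.0004505 S between n3,n0
  Y(R12) = 0.0009434 S between n4,n1
  V1: constraint V(n1)−V(n4) = 37.7
Assemble and solve the 7×7 MNA system:
  V(n1)=19.34  V(n2)=19.34  V(n3)=0.000  V(n4)=-18.36
  i(L1)=-1.293  i(L2)=0.9796  i(V1)=-7.218

19.34 V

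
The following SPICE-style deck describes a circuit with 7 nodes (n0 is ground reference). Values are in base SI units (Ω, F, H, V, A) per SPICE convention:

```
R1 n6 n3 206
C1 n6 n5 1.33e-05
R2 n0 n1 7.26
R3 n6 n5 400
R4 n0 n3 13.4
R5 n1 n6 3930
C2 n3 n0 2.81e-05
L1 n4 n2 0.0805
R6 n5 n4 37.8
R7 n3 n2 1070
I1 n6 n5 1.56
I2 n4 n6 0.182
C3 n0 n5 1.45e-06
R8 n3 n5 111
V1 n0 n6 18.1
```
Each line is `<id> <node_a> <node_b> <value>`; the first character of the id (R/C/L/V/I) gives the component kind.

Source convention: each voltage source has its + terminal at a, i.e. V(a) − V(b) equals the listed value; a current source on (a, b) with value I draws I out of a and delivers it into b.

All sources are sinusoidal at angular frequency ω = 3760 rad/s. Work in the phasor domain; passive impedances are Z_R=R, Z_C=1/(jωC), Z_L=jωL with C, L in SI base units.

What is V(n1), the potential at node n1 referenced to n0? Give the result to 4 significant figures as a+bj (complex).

Element admittances at ω=3760 rad/s:
  Y(R1) = 0.004854+0.000j S between n6,n3
  Y(C1) = 0.000+0.05001j S between n6,n5
  Y(R2) = 0.1377+0.000j S between n0,n1
  Y(R3) = 0.002500+0.000j S between n6,n5
  Y(R4) = 0.07463+0.000j S between n0,n3
  Y(R5) = 0.0002545+0.000j S between n1,n6
  Y(C2) = 0.000+0.1057j S between n3,n0
  Y(L1) = 0.000-0.003304j S between n4,n2
  Y(R6) = 0.02646+0.000j S between n5,n4
  Y(R7) = 0.0009346+0.000j S between n3,n2
  I1: injects 1.56 A into n5 (from n6)
  I2: injects 0.182 A into n6 (from n4)
  Y(C3) = 0.000+0.005452j S between n0,n5
  Y(R8) = 0.009009+0.000j S between n3,n5
  V1: constraint V(n0)−V(n6) = 18.1
Assemble and solve the 7×7 MNA system:
  V(n1)=-0.03337+0.000j  V(n2)=-22.33-19.83j  V(n3)=-2.354-0.06270j  V(n4)=-16.74-25.48j  V(n5)=-10.57-26.18j  V(n6)=-18.10+0.000j
  i(V1)=-0.03095-0.3110j

-0.03337+0.000j V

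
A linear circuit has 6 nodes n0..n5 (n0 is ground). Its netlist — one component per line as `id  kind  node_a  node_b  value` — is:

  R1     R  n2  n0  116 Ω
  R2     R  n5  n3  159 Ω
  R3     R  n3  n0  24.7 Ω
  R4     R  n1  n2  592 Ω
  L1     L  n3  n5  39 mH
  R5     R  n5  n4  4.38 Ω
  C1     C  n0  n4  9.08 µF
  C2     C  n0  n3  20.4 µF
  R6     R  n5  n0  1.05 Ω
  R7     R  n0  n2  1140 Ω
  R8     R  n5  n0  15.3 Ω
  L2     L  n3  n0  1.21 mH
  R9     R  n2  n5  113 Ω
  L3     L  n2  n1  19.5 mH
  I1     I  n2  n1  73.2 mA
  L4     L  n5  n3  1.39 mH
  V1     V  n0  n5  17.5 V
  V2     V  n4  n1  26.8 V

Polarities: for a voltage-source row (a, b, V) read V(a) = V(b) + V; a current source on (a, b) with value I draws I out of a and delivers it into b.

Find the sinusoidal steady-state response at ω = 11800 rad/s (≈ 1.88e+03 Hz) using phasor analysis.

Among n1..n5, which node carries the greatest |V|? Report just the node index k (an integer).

1

MNA unknowns: 5 node voltages V₁..V_5 plus 2 source currents (V1, V2)
R1: Y=0.008621+0.000j on G[2,0]
R2: Y=0.006289+0.000j on G[5,3]
R3: Y=0.04049+0.000j on G[3,0]
R4: Y=0.001689+0.000j on G[1,2]
L1: Y=0.000-0.002173j on G[3,5]
R5: Y=0.2283+0.000j on G[5,4]
C1: Y=0.000+0.1071j on G[0,4]
C2: Y=0.000+0.2407j on G[0,3]
R6: Y=0.9524+0.000j on G[5,0]
R7: Y=0.0008772+0.000j on G[0,2]
R8: Y=0.06536+0.000j on G[5,0]
L2: Y=0.000-0.07004j on G[3,0]
R9: Y=0.008850+0.000j on G[2,5]
L3: Y=0.000-0.004346j on G[2,1]
I1: z[2]−=0.0732, z[1]+=0.0732
L4: Y=0.000-0.06097j on G[5,3]
V1: row V0−V5=17.5, i_V1 at 0,5
V2: row V4−V1=26.8, i_V2 at 4,1
solve → V1=-40.91+6.126j, V2=-14.84+6.171j, V3=8.266+4.619j, V4=-14.11+6.126j, V5=-17.50+0.000j
aux → i_V1=-19.06+0.1446j, i_V2=-0.1174+0.1132j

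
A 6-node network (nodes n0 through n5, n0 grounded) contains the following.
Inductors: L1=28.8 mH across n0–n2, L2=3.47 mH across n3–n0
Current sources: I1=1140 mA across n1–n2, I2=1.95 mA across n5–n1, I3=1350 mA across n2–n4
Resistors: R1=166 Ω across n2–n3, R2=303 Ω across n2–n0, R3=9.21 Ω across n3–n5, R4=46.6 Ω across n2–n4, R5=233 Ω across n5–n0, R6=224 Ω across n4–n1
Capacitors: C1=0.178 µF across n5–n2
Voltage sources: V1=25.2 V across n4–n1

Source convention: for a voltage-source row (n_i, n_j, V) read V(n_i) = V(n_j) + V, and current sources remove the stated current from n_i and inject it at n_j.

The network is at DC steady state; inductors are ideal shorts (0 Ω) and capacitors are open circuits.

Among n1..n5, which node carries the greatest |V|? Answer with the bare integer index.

Element admittances at DC:
  L1: short n0↔n2 (DC inductor)
  I1: injects 1.14 A into n2 (from n1)
  Y(R1) = 0.006024 S between n2,n3
  I2: injects 0.00195 A into n1 (from n5)
  L2: short n3↔n0 (DC inductor)
  Y(R2) = 0.003300 S between n2,n0
  Y(C1) = 0.000 S between n5,n2
  Y(R3) = 0.1086 S between n3,n5
  Y(R4) = 0.02146 S between n2,n4
  Y(R5) = 0.004292 S between n5,n0
  Y(R6) = 0.004464 S between n4,n1
  I3: injects 1.35 A into n4 (from n2)
  V1: constraint V(n4)−V(n1) = 25.2
Assemble and solve the 8×8 MNA system:
  V(n1)=-15.32  V(n2)=0.000  V(n3)=0.000  V(n4)=9.877  V(n5)=-0.01728
  i(L1)=-0.001950  i(L2)=-0.001876  i(V1)=1.026

1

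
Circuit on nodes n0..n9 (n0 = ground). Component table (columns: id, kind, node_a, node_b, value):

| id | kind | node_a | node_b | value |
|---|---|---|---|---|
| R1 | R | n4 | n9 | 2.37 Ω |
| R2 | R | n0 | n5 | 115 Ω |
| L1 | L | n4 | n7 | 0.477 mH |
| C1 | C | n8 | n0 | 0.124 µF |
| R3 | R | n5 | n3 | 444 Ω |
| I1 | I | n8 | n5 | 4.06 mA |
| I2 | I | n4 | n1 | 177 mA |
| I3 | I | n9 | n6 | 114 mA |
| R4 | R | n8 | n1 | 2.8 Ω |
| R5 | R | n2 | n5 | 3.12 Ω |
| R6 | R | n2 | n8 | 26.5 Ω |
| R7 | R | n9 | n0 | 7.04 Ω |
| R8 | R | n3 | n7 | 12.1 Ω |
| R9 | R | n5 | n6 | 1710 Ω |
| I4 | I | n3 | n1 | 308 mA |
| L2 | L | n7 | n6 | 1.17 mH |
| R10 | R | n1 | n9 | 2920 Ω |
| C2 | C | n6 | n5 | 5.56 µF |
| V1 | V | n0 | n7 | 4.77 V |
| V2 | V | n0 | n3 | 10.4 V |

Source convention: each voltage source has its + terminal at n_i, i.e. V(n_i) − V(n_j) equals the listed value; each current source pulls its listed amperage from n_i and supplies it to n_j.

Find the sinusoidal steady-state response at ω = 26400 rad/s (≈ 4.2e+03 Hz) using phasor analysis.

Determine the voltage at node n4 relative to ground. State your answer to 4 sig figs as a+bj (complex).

MNA unknowns: 9 node voltages V₁..V_9 plus 2 source currents (V1, V2)
R1: Y=0.4219+0.000j on G[4,9]
R2: Y=0.008696+0.000j on G[0,5]
L1: Y=0.000-0.07941j on G[4,7]
C1: Y=0.000+0.003274j on G[8,0]
R3: Y=0.002252+0.000j on G[5,3]
I1: z[8]−=0.00406, z[5]+=0.00406
I2: z[4]−=0.177, z[1]+=0.177
I3: z[9]−=0.114, z[6]+=0.114
R4: Y=0.3571+0.000j on G[8,1]
R5: Y=0.3205+0.000j on G[2,5]
R6: Y=0.03774+0.000j on G[2,8]
R7: Y=0.1420+0.000j on G[9,0]
R8: Y=0.08264+0.000j on G[3,7]
R9: Y=0.0005848+0.000j on G[5,6]
I4: z[3]−=0.308, z[1]+=0.308
L2: Y=0.000-0.03238j on G[7,6]
R10: Y=0.0003425+0.000j on G[1,9]
C2: Y=0.000+0.1468j on G[6,5]
V1: row V0−V7=4.77, i_V1 at 0,7
V2: row V0−V3=10.4, i_V2 at 0,3
solve → V1=17.37+13.67j, V2=2.282+15.19j, V3=-10.40+0.000j, V4=-3.277+1.147j, V5=0.6626+15.37j, V6=2.183+18.73j, V7=-4.770+0.000j, V8=16.03+13.68j, V9=-2.641+0.8657j
aux → i_V1=-0.2320+0.3437j, i_V2=-0.1822-0.03461j

-3.277+1.147j V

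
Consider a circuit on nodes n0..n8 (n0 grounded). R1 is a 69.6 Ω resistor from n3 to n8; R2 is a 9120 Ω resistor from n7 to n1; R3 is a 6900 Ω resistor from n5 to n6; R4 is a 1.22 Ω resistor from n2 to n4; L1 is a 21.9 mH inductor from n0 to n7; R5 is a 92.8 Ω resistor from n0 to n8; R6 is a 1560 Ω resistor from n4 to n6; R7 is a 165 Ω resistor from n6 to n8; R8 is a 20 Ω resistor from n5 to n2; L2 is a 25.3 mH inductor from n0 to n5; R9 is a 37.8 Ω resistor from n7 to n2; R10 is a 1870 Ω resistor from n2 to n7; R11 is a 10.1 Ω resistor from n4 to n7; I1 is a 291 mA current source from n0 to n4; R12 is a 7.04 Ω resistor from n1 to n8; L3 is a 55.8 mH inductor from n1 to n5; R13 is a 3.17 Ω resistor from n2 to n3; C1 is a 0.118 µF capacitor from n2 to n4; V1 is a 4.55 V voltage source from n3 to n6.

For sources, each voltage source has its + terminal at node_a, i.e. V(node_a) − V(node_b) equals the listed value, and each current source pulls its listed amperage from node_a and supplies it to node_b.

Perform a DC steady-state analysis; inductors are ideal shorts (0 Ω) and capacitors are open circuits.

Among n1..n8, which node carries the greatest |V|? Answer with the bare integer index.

Apply KCL at each of the 8 non-ground nodes and solve the resulting linear system.
Node n1: branches {R2, R12, L3} → V_1 = 0.000
Node n2: branches {R4, R8, R9, R10, R13, C1} → V_2 = 1.553
Node n3: branches {R1, R13, V1} → V_3 = 1.552
Node n4: branches {R4, R6, R11, I1, C1} → V_4 = 1.699
Node n5: branches {R3, R8, L2, L3} → V_5 = 0.000
Node n6: branches {R3, R6, R7, V1} → V_6 = -2.998
Node n7: branches {R2, L1, R9, R10, R11} → V_7 = 0.000
Node n8: branches {R1, R5, R7, R12} → V_8 = 0.02387
Source currents: i(L1)=-0.2101, i(L2)=-0.08060, i(L3)=0.003391, i(V1)=-0.02176

6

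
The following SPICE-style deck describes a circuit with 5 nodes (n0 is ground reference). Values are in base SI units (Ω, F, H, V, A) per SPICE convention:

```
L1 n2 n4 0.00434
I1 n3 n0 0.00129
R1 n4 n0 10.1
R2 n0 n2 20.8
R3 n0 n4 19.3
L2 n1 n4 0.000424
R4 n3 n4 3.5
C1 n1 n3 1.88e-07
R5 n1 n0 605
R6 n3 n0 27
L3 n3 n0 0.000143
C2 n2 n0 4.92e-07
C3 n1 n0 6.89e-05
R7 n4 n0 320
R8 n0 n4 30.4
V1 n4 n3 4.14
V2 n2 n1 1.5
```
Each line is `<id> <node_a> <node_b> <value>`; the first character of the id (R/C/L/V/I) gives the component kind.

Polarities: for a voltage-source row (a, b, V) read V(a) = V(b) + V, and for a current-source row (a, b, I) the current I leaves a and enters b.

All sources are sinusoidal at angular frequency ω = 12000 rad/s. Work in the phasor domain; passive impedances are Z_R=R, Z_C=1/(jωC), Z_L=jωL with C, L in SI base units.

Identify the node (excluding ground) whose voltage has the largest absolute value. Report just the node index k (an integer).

4

Apply KCL at each of the 4 non-ground nodes and solve the resulting linear system.
Node n1: branches {L2, C1, R5, C3, V2} → V_1 = -0.9196+0.2154j
Node n2: branches {L1, R2, C2, V2} → V_2 = 0.5804+0.2154j
Node n3: branches {I1, R4, C1, R6, L3, V1} → V_3 = -1.473-0.5012j
Node n4: branches {L1, R1, R3, L2, R4, R7, R8, V1} → V_4 = 2.667-0.5012j
Source currents: i(V1)=-1.527+0.8386j, i(V2)=-0.04039-0.05385j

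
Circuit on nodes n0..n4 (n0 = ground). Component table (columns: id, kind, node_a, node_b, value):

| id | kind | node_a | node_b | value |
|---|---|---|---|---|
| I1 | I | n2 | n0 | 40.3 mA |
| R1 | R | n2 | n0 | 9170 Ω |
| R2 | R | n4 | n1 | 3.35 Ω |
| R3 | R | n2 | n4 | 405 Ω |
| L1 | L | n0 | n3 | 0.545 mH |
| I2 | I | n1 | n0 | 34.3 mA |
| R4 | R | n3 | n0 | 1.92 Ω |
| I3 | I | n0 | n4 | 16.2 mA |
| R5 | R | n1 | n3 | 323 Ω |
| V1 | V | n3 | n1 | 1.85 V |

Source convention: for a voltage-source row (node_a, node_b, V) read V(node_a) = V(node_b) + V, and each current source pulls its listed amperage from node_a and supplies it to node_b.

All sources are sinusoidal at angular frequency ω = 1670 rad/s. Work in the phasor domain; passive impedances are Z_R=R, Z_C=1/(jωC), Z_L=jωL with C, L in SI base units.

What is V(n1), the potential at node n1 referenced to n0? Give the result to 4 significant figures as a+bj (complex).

Apply KCL at each of the 4 non-ground nodes and solve the resulting linear system.
Node n1: branches {R2, I2, R5, V1} → V_1 = -1.870-0.04198j
Node n2: branches {I1, R1, R3} → V_2 = -17.49-0.04019j
Node n3: branches {L1, R4, R5, V1} → V_3 = -0.01990-0.04198j
Node n4: branches {R2, R3, I3} → V_4 = -1.944-0.04197j
Source currents: i(V1)=0.05076-4.383e-06j

-1.870-0.04198j V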